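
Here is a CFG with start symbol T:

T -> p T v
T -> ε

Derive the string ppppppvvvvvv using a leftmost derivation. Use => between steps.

T => pTv   [T -> p T v]
pTv => ppTvv   [T -> p T v]
ppTvv => pppTvvv   [T -> p T v]
pppTvvv => ppppTvvvv   [T -> p T v]
ppppTvvvv => pppppTvvvvv   [T -> p T v]
pppppTvvvvv => ppppppTvvvvvv   [T -> p T v]
ppppppTvvvvvv => ppppppvvvvvv   [T -> ε]

T => pTv => ppTvv => pppTvvv => ppppTvvvv => pppppTvvvvv => ppppppTvvvvvv => ppppppvvvvvv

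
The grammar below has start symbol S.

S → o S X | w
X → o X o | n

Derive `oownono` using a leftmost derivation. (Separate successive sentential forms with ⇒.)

S ⇒ oSX ⇒ ooSXX ⇒ oowXX ⇒ oownX ⇒ oownoXo ⇒ oownono

S ⇒ oSX   [S → o S X]
oSX ⇒ ooSXX   [S → o S X]
ooSXX ⇒ oowXX   [S → w]
oowXX ⇒ oownX   [X → n]
oownX ⇒ oownoXo   [X → o X o]
oownoXo ⇒ oownono   [X → n]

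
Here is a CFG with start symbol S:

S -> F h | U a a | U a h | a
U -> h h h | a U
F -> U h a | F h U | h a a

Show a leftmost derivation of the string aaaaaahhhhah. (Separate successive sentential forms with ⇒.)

S ⇒ Fh ⇒ Uhah ⇒ aUhah ⇒ aaUhah ⇒ aaaUhah ⇒ aaaaUhah ⇒ aaaaaUhah ⇒ aaaaaaUhah ⇒ aaaaaahhhhah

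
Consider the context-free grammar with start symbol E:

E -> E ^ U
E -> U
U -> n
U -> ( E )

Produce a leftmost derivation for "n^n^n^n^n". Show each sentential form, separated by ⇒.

E ⇒ E^U   [E -> E ^ U]
E^U ⇒ E^U^U   [E -> E ^ U]
E^U^U ⇒ E^U^U^U   [E -> E ^ U]
E^U^U^U ⇒ E^U^U^U^U   [E -> E ^ U]
E^U^U^U^U ⇒ U^U^U^U^U   [E -> U]
U^U^U^U^U ⇒ n^U^U^U^U   [U -> n]
n^U^U^U^U ⇒ n^n^U^U^U   [U -> n]
n^n^U^U^U ⇒ n^n^n^U^U   [U -> n]
n^n^n^U^U ⇒ n^n^n^n^U   [U -> n]
n^n^n^n^U ⇒ n^n^n^n^n   [U -> n]

E ⇒ E^U ⇒ E^U^U ⇒ E^U^U^U ⇒ E^U^U^U^U ⇒ U^U^U^U^U ⇒ n^U^U^U^U ⇒ n^n^U^U^U ⇒ n^n^n^U^U ⇒ n^n^n^n^U ⇒ n^n^n^n^n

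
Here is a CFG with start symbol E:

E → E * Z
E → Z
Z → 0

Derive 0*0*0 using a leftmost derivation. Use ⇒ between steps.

E ⇒ E*Z   [E → E * Z]
E*Z ⇒ E*Z*Z   [E → E * Z]
E*Z*Z ⇒ Z*Z*Z   [E → Z]
Z*Z*Z ⇒ 0*Z*Z   [Z → 0]
0*Z*Z ⇒ 0*0*Z   [Z → 0]
0*0*Z ⇒ 0*0*0   [Z → 0]

E⇒E*Z⇒E*Z*Z⇒Z*Z*Z⇒0*Z*Z⇒0*0*Z⇒0*0*0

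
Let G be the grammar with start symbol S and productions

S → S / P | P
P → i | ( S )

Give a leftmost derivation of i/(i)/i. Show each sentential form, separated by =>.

S => S/P => S/P/P => P/P/P => i/P/P => i/(S)/P => i/(P)/P => i/(i)/P => i/(i)/i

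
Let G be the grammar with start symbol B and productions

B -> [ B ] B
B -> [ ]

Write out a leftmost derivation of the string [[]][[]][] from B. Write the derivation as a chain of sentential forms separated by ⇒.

B ⇒ [B]B ⇒ [[]]B ⇒ [[]][B]B ⇒ [[]][[]]B ⇒ [[]][[]][]

B ⇒ [B]B   [B -> [ B ] B]
[B]B ⇒ [[]]B   [B -> [ ]]
[[]]B ⇒ [[]][B]B   [B -> [ B ] B]
[[]][B]B ⇒ [[]][[]]B   [B -> [ ]]
[[]][[]]B ⇒ [[]][[]][]   [B -> [ ]]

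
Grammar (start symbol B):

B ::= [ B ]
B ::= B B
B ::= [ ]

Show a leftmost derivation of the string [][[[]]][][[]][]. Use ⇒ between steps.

B⇒BB⇒BBB⇒BBBB⇒BBBBB⇒[]BBBB⇒[][B]BBB⇒[][[B]]BBB⇒[][[[]]]BBB⇒[][[[]]][]BB⇒[][[[]]][][B]B⇒[][[[]]][][[]]B⇒[][[[]]][][[]][]

B ⇒ BB   [B ::= B B]
BB ⇒ BBB   [B ::= B B]
BBB ⇒ BBBB   [B ::= B B]
BBBB ⇒ BBBBB   [B ::= B B]
BBBBB ⇒ []BBBB   [B ::= [ ]]
[]BBBB ⇒ [][B]BBB   [B ::= [ B ]]
[][B]BBB ⇒ [][[B]]BBB   [B ::= [ B ]]
[][[B]]BBB ⇒ [][[[]]]BBB   [B ::= [ ]]
[][[[]]]BBB ⇒ [][[[]]][]BB   [B ::= [ ]]
[][[[]]][]BB ⇒ [][[[]]][][B]B   [B ::= [ B ]]
[][[[]]][][B]B ⇒ [][[[]]][][[]]B   [B ::= [ ]]
[][[[]]][][[]]B ⇒ [][[[]]][][[]][]   [B ::= [ ]]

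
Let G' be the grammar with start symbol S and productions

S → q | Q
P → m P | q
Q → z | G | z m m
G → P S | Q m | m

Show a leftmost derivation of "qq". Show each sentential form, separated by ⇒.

S ⇒ Q ⇒ G ⇒ PS ⇒ qS ⇒ qq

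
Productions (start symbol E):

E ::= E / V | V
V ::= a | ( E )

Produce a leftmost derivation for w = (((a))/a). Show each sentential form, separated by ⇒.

E⇒V⇒(E)⇒(E/V)⇒(V/V)⇒((E)/V)⇒((V)/V)⇒(((E))/V)⇒(((V))/V)⇒(((a))/V)⇒(((a))/a)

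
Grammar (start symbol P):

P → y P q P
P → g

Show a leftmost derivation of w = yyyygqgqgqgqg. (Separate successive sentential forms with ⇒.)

P ⇒ yPqP   [P → y P q P]
yPqP ⇒ yyPqPqP   [P → y P q P]
yyPqPqP ⇒ yyyPqPqPqP   [P → y P q P]
yyyPqPqPqP ⇒ yyyyPqPqPqPqP   [P → y P q P]
yyyyPqPqPqPqP ⇒ yyyygqPqPqPqP   [P → g]
yyyygqPqPqPqP ⇒ yyyygqgqPqPqP   [P → g]
yyyygqgqPqPqP ⇒ yyyygqgqgqPqP   [P → g]
yyyygqgqgqPqP ⇒ yyyygqgqgqgqP   [P → g]
yyyygqgqgqgqP ⇒ yyyygqgqgqgqg   [P → g]

P ⇒ yPqP ⇒ yyPqPqP ⇒ yyyPqPqPqP ⇒ yyyyPqPqPqPqP ⇒ yyyygqPqPqPqP ⇒ yyyygqgqPqPqP ⇒ yyyygqgqgqPqP ⇒ yyyygqgqgqgqP ⇒ yyyygqgqgqgqg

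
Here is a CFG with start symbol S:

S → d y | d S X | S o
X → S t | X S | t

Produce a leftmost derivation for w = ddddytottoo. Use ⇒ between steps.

S ⇒ So   [S → S o]
So ⇒ Soo   [S → S o]
Soo ⇒ dSXoo   [S → d S X]
dSXoo ⇒ ddSXXoo   [S → d S X]
ddSXXoo ⇒ ddSoXXoo   [S → S o]
ddSoXXoo ⇒ dddSXoXXoo   [S → d S X]
dddSXoXXoo ⇒ ddddyXoXXoo   [S → d y]
ddddyXoXXoo ⇒ ddddytoXXoo   [X → t]
ddddytoXXoo ⇒ ddddytotXoo   [X → t]
ddddytotXoo ⇒ ddddytottoo   [X → t]

S ⇒ So ⇒ Soo ⇒ dSXoo ⇒ ddSXXoo ⇒ ddSoXXoo ⇒ dddSXoXXoo ⇒ ddddyXoXXoo ⇒ ddddytoXXoo ⇒ ddddytotXoo ⇒ ddddytottoo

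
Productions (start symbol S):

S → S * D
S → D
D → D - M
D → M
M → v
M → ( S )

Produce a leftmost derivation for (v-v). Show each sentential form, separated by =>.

S=>D=>M=>(S)=>(D)=>(D-M)=>(M-M)=>(v-M)=>(v-v)

S => D   [S → D]
D => M   [D → M]
M => (S)   [M → ( S )]
(S) => (D)   [S → D]
(D) => (D-M)   [D → D - M]
(D-M) => (M-M)   [D → M]
(M-M) => (v-M)   [M → v]
(v-M) => (v-v)   [M → v]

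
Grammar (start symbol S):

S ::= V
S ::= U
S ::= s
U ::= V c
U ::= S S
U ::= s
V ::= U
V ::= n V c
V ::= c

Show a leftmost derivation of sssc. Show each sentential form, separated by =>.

S => U => Vc => Uc => SSc => USc => SSSc => sSSc => ssSc => sssc

S => U   [S ::= U]
U => Vc   [U ::= V c]
Vc => Uc   [V ::= U]
Uc => SSc   [U ::= S S]
SSc => USc   [S ::= U]
USc => SSSc   [U ::= S S]
SSSc => sSSc   [S ::= s]
sSSc => ssSc   [S ::= s]
ssSc => sssc   [S ::= s]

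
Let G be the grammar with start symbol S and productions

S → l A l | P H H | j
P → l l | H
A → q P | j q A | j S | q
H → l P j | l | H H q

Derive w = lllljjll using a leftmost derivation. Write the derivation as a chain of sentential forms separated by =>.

S => PHH   [S → P H H]
PHH => HHH   [P → H]
HHH => lPjHH   [H → l P j]
lPjHH => lHjHH   [P → H]
lHjHH => llPjjHH   [H → l P j]
llPjjHH => lllljjHH   [P → l l]
lllljjHH => lllljjlH   [H → l]
lllljjlH => lllljjll   [H → l]

S => PHH => HHH => lPjHH => lHjHH => llPjjHH => lllljjHH => lllljjlH => lllljjll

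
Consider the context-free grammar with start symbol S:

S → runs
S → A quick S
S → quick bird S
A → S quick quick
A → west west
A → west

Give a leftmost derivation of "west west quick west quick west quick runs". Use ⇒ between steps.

S ⇒ A quick S ⇒ west west quick S ⇒ west west quick A quick S ⇒ west west quick west quick S ⇒ west west quick west quick A quick S ⇒ west west quick west quick west quick S ⇒ west west quick west quick west quick runs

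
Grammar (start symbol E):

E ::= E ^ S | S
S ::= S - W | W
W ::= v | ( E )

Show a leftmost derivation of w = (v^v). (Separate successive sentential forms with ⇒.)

E ⇒ S   [E ::= S]
S ⇒ W   [S ::= W]
W ⇒ (E)   [W ::= ( E )]
(E) ⇒ (E^S)   [E ::= E ^ S]
(E^S) ⇒ (S^S)   [E ::= S]
(S^S) ⇒ (W^S)   [S ::= W]
(W^S) ⇒ (v^S)   [W ::= v]
(v^S) ⇒ (v^W)   [S ::= W]
(v^W) ⇒ (v^v)   [W ::= v]

E⇒S⇒W⇒(E)⇒(E^S)⇒(S^S)⇒(W^S)⇒(v^S)⇒(v^W)⇒(v^v)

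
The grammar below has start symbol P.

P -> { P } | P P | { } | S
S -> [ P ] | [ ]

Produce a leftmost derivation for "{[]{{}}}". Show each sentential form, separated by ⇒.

P ⇒ {P}   [P -> { P }]
{P} ⇒ {PP}   [P -> P P]
{PP} ⇒ {SP}   [P -> S]
{SP} ⇒ {[]P}   [S -> [ ]]
{[]P} ⇒ {[]{P}}   [P -> { P }]
{[]{P}} ⇒ {[]{{}}}   [P -> { }]

P ⇒ {P} ⇒ {PP} ⇒ {SP} ⇒ {[]P} ⇒ {[]{P}} ⇒ {[]{{}}}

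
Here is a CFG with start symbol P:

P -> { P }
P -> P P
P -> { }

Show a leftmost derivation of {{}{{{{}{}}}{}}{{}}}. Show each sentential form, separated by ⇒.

P ⇒ {P}   [P -> { P }]
{P} ⇒ {PP}   [P -> P P]
{PP} ⇒ {{}P}   [P -> { }]
{{}P} ⇒ {{}PP}   [P -> P P]
{{}PP} ⇒ {{}{P}P}   [P -> { P }]
{{}{P}P} ⇒ {{}{PP}P}   [P -> P P]
{{}{PP}P} ⇒ {{}{{P}P}P}   [P -> { P }]
{{}{{P}P}P} ⇒ {{}{{{P}}P}P}   [P -> { P }]
{{}{{{P}}P}P} ⇒ {{}{{{PP}}P}P}   [P -> P P]
{{}{{{PP}}P}P} ⇒ {{}{{{{}P}}P}P}   [P -> { }]
{{}{{{{}P}}P}P} ⇒ {{}{{{{}{}}}P}P}   [P -> { }]
{{}{{{{}{}}}P}P} ⇒ {{}{{{{}{}}}{}}P}   [P -> { }]
{{}{{{{}{}}}{}}P} ⇒ {{}{{{{}{}}}{}}{P}}   [P -> { P }]
{{}{{{{}{}}}{}}{P}} ⇒ {{}{{{{}{}}}{}}{{}}}   [P -> { }]

P⇒{P}⇒{PP}⇒{{}P}⇒{{}PP}⇒{{}{P}P}⇒{{}{PP}P}⇒{{}{{P}P}P}⇒{{}{{{P}}P}P}⇒{{}{{{PP}}P}P}⇒{{}{{{{}P}}P}P}⇒{{}{{{{}{}}}P}P}⇒{{}{{{{}{}}}{}}P}⇒{{}{{{{}{}}}{}}{P}}⇒{{}{{{{}{}}}{}}{{}}}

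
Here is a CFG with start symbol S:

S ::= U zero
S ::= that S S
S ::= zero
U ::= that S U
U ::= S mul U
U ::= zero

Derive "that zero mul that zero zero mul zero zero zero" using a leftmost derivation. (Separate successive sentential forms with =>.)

S => that S S   [S ::= that S S]
that S S => that U zero S   [S ::= U zero]
that U zero S => that S mul U zero S   [U ::= S mul U]
that S mul U zero S => that zero mul U zero S   [S ::= zero]
that zero mul U zero S => that zero mul S mul U zero S   [U ::= S mul U]
that zero mul S mul U zero S => that zero mul that S S mul U zero S   [S ::= that S S]
that zero mul that S S mul U zero S => that zero mul that zero S mul U zero S   [S ::= zero]
that zero mul that zero S mul U zero S => that zero mul that zero zero mul U zero S   [S ::= zero]
that zero mul that zero zero mul U zero S => that zero mul that zero zero mul zero zero S   [U ::= zero]
that zero mul that zero zero mul zero zero S => that zero mul that zero zero mul zero zero zero   [S ::= zero]

S => that S S => that U zero S => that S mul U zero S => that zero mul U zero S => that zero mul S mul U zero S => that zero mul that S S mul U zero S => that zero mul that zero S mul U zero S => that zero mul that zero zero mul U zero S => that zero mul that zero zero mul zero zero S => that zero mul that zero zero mul zero zero zero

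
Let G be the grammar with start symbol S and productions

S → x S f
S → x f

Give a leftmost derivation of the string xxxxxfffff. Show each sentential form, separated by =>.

S => xSf => xxSff => xxxSfff => xxxxSffff => xxxxxfffff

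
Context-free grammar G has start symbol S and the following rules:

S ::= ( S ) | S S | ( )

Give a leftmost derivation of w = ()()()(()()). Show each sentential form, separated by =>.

S=>SS=>SSS=>()SS=>()SSS=>()()SS=>()()()S=>()()()(S)=>()()()(SS)=>()()()(()S)=>()()()(()())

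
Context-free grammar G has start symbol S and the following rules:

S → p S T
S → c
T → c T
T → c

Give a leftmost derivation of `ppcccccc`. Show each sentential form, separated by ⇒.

S ⇒ pST   [S → p S T]
pST ⇒ ppSTT   [S → p S T]
ppSTT ⇒ ppcTT   [S → c]
ppcTT ⇒ ppccTT   [T → c T]
ppccTT ⇒ ppcccT   [T → c]
ppcccT ⇒ ppccccT   [T → c T]
ppccccT ⇒ ppcccccT   [T → c T]
ppcccccT ⇒ ppcccccc   [T → c]

S⇒pST⇒ppSTT⇒ppcTT⇒ppccTT⇒ppcccT⇒ppccccT⇒ppcccccT⇒ppcccccc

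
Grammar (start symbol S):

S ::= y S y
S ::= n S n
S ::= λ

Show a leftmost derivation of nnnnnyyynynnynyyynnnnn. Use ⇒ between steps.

S ⇒ nSn   [S ::= n S n]
nSn ⇒ nnSnn   [S ::= n S n]
nnSnn ⇒ nnnSnnn   [S ::= n S n]
nnnSnnn ⇒ nnnnSnnnn   [S ::= n S n]
nnnnSnnnn ⇒ nnnnnSnnnnn   [S ::= n S n]
nnnnnSnnnnn ⇒ nnnnnySynnnnn   [S ::= y S y]
nnnnnySynnnnn ⇒ nnnnnyySyynnnnn   [S ::= y S y]
nnnnnyySyynnnnn ⇒ nnnnnyyySyyynnnnn   [S ::= y S y]
nnnnnyyySyyynnnnn ⇒ nnnnnyyynSnyyynnnnn   [S ::= n S n]
nnnnnyyynSnyyynnnnn ⇒ nnnnnyyynySynyyynnnnn   [S ::= y S y]
nnnnnyyynySynyyynnnnn ⇒ nnnnnyyynynSnynyyynnnnn   [S ::= n S n]
nnnnnyyynynSnynyyynnnnn ⇒ nnnnnyyynynnynyyynnnnn   [S ::= λ]

S⇒nSn⇒nnSnn⇒nnnSnnn⇒nnnnSnnnn⇒nnnnnSnnnnn⇒nnnnnySynnnnn⇒nnnnnyySyynnnnn⇒nnnnnyyySyyynnnnn⇒nnnnnyyynSnyyynnnnn⇒nnnnnyyynySynyyynnnnn⇒nnnnnyyynynSnynyyynnnnn⇒nnnnnyyynynnynyyynnnnn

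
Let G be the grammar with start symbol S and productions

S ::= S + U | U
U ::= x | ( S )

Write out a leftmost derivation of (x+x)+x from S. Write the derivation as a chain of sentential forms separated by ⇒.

S ⇒ S+U ⇒ U+U ⇒ (S)+U ⇒ (S+U)+U ⇒ (U+U)+U ⇒ (x+U)+U ⇒ (x+x)+U ⇒ (x+x)+x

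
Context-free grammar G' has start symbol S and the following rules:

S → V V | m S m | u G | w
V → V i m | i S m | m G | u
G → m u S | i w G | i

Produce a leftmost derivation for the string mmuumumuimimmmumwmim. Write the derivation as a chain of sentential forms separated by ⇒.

S ⇒ VV ⇒ VimV ⇒ mGimV ⇒ mmuSimV ⇒ mmuuGimV ⇒ mmuumuSimV ⇒ mmuumumSmimV ⇒ mmuumumuGmimV ⇒ mmuumumuimimV ⇒ mmuumumuimimVim ⇒ mmuumumuimimmGim ⇒ mmuumumuimimmmuSim ⇒ mmuumumuimimmmumSmim ⇒ mmuumumuimimmmumwmim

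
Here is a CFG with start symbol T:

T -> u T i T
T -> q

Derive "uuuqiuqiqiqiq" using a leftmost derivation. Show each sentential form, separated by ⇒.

T ⇒ uTiT ⇒ uuTiTiT ⇒ uuuTiTiTiT ⇒ uuuqiTiTiT ⇒ uuuqiuTiTiTiT ⇒ uuuqiuqiTiTiT ⇒ uuuqiuqiqiTiT ⇒ uuuqiuqiqiqiT ⇒ uuuqiuqiqiqiq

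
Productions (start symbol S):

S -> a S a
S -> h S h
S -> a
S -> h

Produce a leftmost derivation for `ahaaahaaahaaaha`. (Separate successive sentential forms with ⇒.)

S ⇒ aSa ⇒ ahSha ⇒ ahaSaha ⇒ ahaaSaaha ⇒ ahaaaSaaaha ⇒ ahaaahShaaaha ⇒ ahaaahaSahaaaha ⇒ ahaaahaaahaaaha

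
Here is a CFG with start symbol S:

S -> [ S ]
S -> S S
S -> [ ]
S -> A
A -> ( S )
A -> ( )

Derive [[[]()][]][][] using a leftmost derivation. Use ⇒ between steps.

S ⇒ SS ⇒ SSS ⇒ [S]SS ⇒ [SS]SS ⇒ [[S]S]SS ⇒ [[SS]S]SS ⇒ [[[]S]S]SS ⇒ [[[]A]S]SS ⇒ [[[]()]S]SS ⇒ [[[]()][]]SS ⇒ [[[]()][]][]S ⇒ [[[]()][]][][]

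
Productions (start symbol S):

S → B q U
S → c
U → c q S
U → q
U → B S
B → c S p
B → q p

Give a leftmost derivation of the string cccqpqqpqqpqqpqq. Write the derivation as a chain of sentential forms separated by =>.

S=>BqU=>cSpqU=>cBqUpqU=>ccSpqUpqU=>ccBqUpqUpqU=>cccSpqUpqUpqU=>cccBqUpqUpqUpqU=>cccqpqUpqUpqUpqU=>cccqpqqpqUpqUpqU=>cccqpqqpqqpqUpqU=>cccqpqqpqqpqqpqU=>cccqpqqpqqpqqpqq

S => BqU   [S → B q U]
BqU => cSpqU   [B → c S p]
cSpqU => cBqUpqU   [S → B q U]
cBqUpqU => ccSpqUpqU   [B → c S p]
ccSpqUpqU => ccBqUpqUpqU   [S → B q U]
ccBqUpqUpqU => cccSpqUpqUpqU   [B → c S p]
cccSpqUpqUpqU => cccBqUpqUpqUpqU   [S → B q U]
cccBqUpqUpqUpqU => cccqpqUpqUpqUpqU   [B → q p]
cccqpqUpqUpqUpqU => cccqpqqpqUpqUpqU   [U → q]
cccqpqqpqUpqUpqU => cccqpqqpqqpqUpqU   [U → q]
cccqpqqpqqpqUpqU => cccqpqqpqqpqqpqU   [U → q]
cccqpqqpqqpqqpqU => cccqpqqpqqpqqpqq   [U → q]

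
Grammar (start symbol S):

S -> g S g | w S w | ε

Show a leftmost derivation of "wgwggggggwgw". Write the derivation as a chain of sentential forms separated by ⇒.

S ⇒ wSw ⇒ wgSgw ⇒ wgwSwgw ⇒ wgwgSgwgw ⇒ wgwggSggwgw ⇒ wgwgggSgggwgw ⇒ wgwggggggwgw

S ⇒ wSw   [S -> w S w]
wSw ⇒ wgSgw   [S -> g S g]
wgSgw ⇒ wgwSwgw   [S -> w S w]
wgwSwgw ⇒ wgwgSgwgw   [S -> g S g]
wgwgSgwgw ⇒ wgwggSggwgw   [S -> g S g]
wgwggSggwgw ⇒ wgwgggSgggwgw   [S -> g S g]
wgwgggSgggwgw ⇒ wgwggggggwgw   [S -> ε]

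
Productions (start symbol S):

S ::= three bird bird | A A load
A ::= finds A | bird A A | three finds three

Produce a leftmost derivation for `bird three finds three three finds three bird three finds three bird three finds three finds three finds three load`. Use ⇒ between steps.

S ⇒ A A load ⇒ bird A A A load ⇒ bird three finds three A A load ⇒ bird three finds three three finds three A load ⇒ bird three finds three three finds three bird A A load ⇒ bird three finds three three finds three bird three finds three A load ⇒ bird three finds three three finds three bird three finds three bird A A load ⇒ bird three finds three three finds three bird three finds three bird three finds three A load ⇒ bird three finds three three finds three bird three finds three bird three finds three finds A load ⇒ bird three finds three three finds three bird three finds three bird three finds three finds three finds three load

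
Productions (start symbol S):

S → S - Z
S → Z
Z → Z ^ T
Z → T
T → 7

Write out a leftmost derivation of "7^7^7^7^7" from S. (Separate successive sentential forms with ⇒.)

S ⇒ Z ⇒ Z^T ⇒ Z^T^T ⇒ Z^T^T^T ⇒ Z^T^T^T^T ⇒ T^T^T^T^T ⇒ 7^T^T^T^T ⇒ 7^7^T^T^T ⇒ 7^7^7^T^T ⇒ 7^7^7^7^T ⇒ 7^7^7^7^7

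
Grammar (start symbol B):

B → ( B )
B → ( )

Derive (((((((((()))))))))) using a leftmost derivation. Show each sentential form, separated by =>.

B => (B)   [B → ( B )]
(B) => ((B))   [B → ( B )]
((B)) => (((B)))   [B → ( B )]
(((B))) => ((((B))))   [B → ( B )]
((((B)))) => (((((B)))))   [B → ( B )]
(((((B))))) => ((((((B))))))   [B → ( B )]
((((((B)))))) => (((((((B)))))))   [B → ( B )]
(((((((B))))))) => ((((((((B))))))))   [B → ( B )]
((((((((B)))))))) => (((((((((B)))))))))   [B → ( B )]
(((((((((B))))))))) => (((((((((())))))))))   [B → ( )]

B => (B) => ((B)) => (((B))) => ((((B)))) => (((((B))))) => ((((((B)))))) => (((((((B))))))) => ((((((((B)))))))) => (((((((((B))))))))) => (((((((((())))))))))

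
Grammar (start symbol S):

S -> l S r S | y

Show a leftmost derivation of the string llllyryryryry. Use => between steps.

S => lSrS   [S -> l S r S]
lSrS => llSrSrS   [S -> l S r S]
llSrSrS => lllSrSrSrS   [S -> l S r S]
lllSrSrSrS => llllSrSrSrSrS   [S -> l S r S]
llllSrSrSrSrS => llllyrSrSrSrS   [S -> y]
llllyrSrSrSrS => llllyryrSrSrS   [S -> y]
llllyryrSrSrS => llllyryryrSrS   [S -> y]
llllyryryrSrS => llllyryryryrS   [S -> y]
llllyryryryrS => llllyryryryry   [S -> y]

S => lSrS => llSrSrS => lllSrSrSrS => llllSrSrSrSrS => llllyrSrSrSrS => llllyryrSrSrS => llllyryryrSrS => llllyryryryrS => llllyryryryry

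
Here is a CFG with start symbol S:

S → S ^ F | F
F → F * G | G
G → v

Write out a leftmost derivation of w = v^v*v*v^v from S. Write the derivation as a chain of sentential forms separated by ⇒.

S ⇒ S^F ⇒ S^F^F ⇒ F^F^F ⇒ G^F^F ⇒ v^F^F ⇒ v^F*G^F ⇒ v^F*G*G^F ⇒ v^G*G*G^F ⇒ v^v*G*G^F ⇒ v^v*v*G^F ⇒ v^v*v*v^F ⇒ v^v*v*v^G ⇒ v^v*v*v^v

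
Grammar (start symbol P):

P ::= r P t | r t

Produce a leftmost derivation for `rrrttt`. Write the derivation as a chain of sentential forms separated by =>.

P => rPt   [P ::= r P t]
rPt => rrPtt   [P ::= r P t]
rrPtt => rrrttt   [P ::= r t]

P => rPt => rrPtt => rrrttt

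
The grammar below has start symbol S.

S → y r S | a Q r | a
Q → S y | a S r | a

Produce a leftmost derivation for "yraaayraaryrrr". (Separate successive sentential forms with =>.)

S => yrS => yraQr => yraaSrr => yraaaQrrr => yraaaSyrrr => yraaayrSyrrr => yraaayraQryrrr => yraaayraaryrrr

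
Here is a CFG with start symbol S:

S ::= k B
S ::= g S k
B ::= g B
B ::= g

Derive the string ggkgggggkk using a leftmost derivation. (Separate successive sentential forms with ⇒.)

S⇒gSk⇒ggSkk⇒ggkBkk⇒ggkgBkk⇒ggkggBkk⇒ggkgggBkk⇒ggkggggBkk⇒ggkgggggkk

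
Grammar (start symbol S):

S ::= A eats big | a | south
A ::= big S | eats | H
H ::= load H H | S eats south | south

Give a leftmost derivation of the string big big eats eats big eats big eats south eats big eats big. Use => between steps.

S => A eats big => big S eats big => big A eats big eats big => big H eats big eats big => big S eats south eats big eats big => big A eats big eats south eats big eats big => big big S eats big eats south eats big eats big => big big A eats big eats big eats south eats big eats big => big big eats eats big eats big eats south eats big eats big

S => A eats big   [S ::= A eats big]
A eats big => big S eats big   [A ::= big S]
big S eats big => big A eats big eats big   [S ::= A eats big]
big A eats big eats big => big H eats big eats big   [A ::= H]
big H eats big eats big => big S eats south eats big eats big   [H ::= S eats south]
big S eats south eats big eats big => big A eats big eats south eats big eats big   [S ::= A eats big]
big A eats big eats south eats big eats big => big big S eats big eats south eats big eats big   [A ::= big S]
big big S eats big eats south eats big eats big => big big A eats big eats big eats south eats big eats big   [S ::= A eats big]
big big A eats big eats big eats south eats big eats big => big big eats eats big eats big eats south eats big eats big   [A ::= eats]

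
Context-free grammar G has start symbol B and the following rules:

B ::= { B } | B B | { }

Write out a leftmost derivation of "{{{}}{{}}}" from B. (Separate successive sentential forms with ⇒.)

B ⇒ {B} ⇒ {BB} ⇒ {{B}B} ⇒ {{{}}B} ⇒ {{{}}{B}} ⇒ {{{}}{{}}}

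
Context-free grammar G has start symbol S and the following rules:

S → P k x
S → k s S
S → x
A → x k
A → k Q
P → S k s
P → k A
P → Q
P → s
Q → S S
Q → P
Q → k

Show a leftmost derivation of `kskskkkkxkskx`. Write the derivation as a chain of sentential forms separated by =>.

S => ksS => ksksS => ksksPkx => ksksSkskx => ksksPkxkskx => kskskAkxkskx => kskskkQkxkskx => kskskkkkxkskx

S => ksS   [S → k s S]
ksS => ksksS   [S → k s S]
ksksS => ksksPkx   [S → P k x]
ksksPkx => ksksSkskx   [P → S k s]
ksksSkskx => ksksPkxkskx   [S → P k x]
ksksPkxkskx => kskskAkxkskx   [P → k A]
kskskAkxkskx => kskskkQkxkskx   [A → k Q]
kskskkQkxkskx => kskskkkkxkskx   [Q → k]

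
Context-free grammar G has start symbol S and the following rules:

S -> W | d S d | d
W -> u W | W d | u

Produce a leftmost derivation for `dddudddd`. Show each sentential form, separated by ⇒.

S⇒dSd⇒ddSdd⇒dddSddd⇒dddWddd⇒dddWdddd⇒dddudddd

S ⇒ dSd   [S -> d S d]
dSd ⇒ ddSdd   [S -> d S d]
ddSdd ⇒ dddSddd   [S -> d S d]
dddSddd ⇒ dddWddd   [S -> W]
dddWddd ⇒ dddWdddd   [W -> W d]
dddWdddd ⇒ dddudddd   [W -> u]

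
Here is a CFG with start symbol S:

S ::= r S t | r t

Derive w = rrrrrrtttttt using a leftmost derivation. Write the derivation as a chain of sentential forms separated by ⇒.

S ⇒ rSt ⇒ rrStt ⇒ rrrSttt ⇒ rrrrStttt ⇒ rrrrrSttttt ⇒ rrrrrrtttttt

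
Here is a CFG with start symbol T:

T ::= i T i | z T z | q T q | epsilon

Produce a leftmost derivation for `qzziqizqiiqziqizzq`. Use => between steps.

T=>qTq=>qzTzq=>qzzTzzq=>qzziTizzq=>qzziqTqizzq=>qzziqiTiqizzq=>qzziqizTziqizzq=>qzziqizqTqziqizzq=>qzziqizqiTiqziqizzq=>qzziqizqiiqziqizzq

T => qTq   [T ::= q T q]
qTq => qzTzq   [T ::= z T z]
qzTzq => qzzTzzq   [T ::= z T z]
qzzTzzq => qzziTizzq   [T ::= i T i]
qzziTizzq => qzziqTqizzq   [T ::= q T q]
qzziqTqizzq => qzziqiTiqizzq   [T ::= i T i]
qzziqiTiqizzq => qzziqizTziqizzq   [T ::= z T z]
qzziqizTziqizzq => qzziqizqTqziqizzq   [T ::= q T q]
qzziqizqTqziqizzq => qzziqizqiTiqziqizzq   [T ::= i T i]
qzziqizqiTiqziqizzq => qzziqizqiiqziqizzq   [T ::= epsilon]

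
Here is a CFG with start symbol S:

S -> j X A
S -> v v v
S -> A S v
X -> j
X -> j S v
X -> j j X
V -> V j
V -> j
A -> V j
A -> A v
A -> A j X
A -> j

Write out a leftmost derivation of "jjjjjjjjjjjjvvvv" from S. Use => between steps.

S => ASv   [S -> A S v]
ASv => VjSv   [A -> V j]
VjSv => VjjSv   [V -> V j]
VjjSv => VjjjSv   [V -> V j]
VjjjSv => VjjjjSv   [V -> V j]
VjjjjSv => VjjjjjSv   [V -> V j]
VjjjjjSv => VjjjjjjSv   [V -> V j]
VjjjjjjSv => VjjjjjjjSv   [V -> V j]
VjjjjjjjSv => VjjjjjjjjSv   [V -> V j]
VjjjjjjjjSv => VjjjjjjjjjSv   [V -> V j]
VjjjjjjjjjSv => VjjjjjjjjjjSv   [V -> V j]
VjjjjjjjjjjSv => VjjjjjjjjjjjSv   [V -> V j]
VjjjjjjjjjjjSv => jjjjjjjjjjjjSv   [V -> j]
jjjjjjjjjjjjSv => jjjjjjjjjjjjvvvv   [S -> v v v]

S => ASv => VjSv => VjjSv => VjjjSv => VjjjjSv => VjjjjjSv => VjjjjjjSv => VjjjjjjjSv => VjjjjjjjjSv => VjjjjjjjjjSv => VjjjjjjjjjjSv => VjjjjjjjjjjjSv => jjjjjjjjjjjjSv => jjjjjjjjjjjjvvvv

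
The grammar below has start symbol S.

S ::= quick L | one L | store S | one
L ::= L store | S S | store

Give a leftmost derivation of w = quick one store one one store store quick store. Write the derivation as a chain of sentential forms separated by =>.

S => quick L => quick S S => quick one L S => quick one L store S => quick one L store store S => quick one S S store store S => quick one store S S store store S => quick one store one S store store S => quick one store one one store store S => quick one store one one store store quick L => quick one store one one store store quick store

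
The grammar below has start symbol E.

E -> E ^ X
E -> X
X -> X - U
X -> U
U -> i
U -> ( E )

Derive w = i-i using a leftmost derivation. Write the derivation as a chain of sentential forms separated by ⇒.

E ⇒ X ⇒ X-U ⇒ U-U ⇒ i-U ⇒ i-i

E ⇒ X   [E -> X]
X ⇒ X-U   [X -> X - U]
X-U ⇒ U-U   [X -> U]
U-U ⇒ i-U   [U -> i]
i-U ⇒ i-i   [U -> i]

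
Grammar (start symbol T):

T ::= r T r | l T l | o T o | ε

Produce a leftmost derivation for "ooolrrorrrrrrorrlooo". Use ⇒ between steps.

T ⇒ oTo ⇒ ooToo ⇒ oooTooo ⇒ ooolTlooo ⇒ ooolrTrlooo ⇒ ooolrrTrrlooo ⇒ ooolrroTorrlooo ⇒ ooolrrorTrorrlooo ⇒ ooolrrorrTrrorrlooo ⇒ ooolrrorrrTrrrorrlooo ⇒ ooolrrorrrrrrorrlooo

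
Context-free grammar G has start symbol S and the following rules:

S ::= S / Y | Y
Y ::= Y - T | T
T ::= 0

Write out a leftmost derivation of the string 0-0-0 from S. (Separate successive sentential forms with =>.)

S => Y   [S ::= Y]
Y => Y-T   [Y ::= Y - T]
Y-T => Y-T-T   [Y ::= Y - T]
Y-T-T => T-T-T   [Y ::= T]
T-T-T => 0-T-T   [T ::= 0]
0-T-T => 0-0-T   [T ::= 0]
0-0-T => 0-0-0   [T ::= 0]

S => Y => Y-T => Y-T-T => T-T-T => 0-T-T => 0-0-T => 0-0-0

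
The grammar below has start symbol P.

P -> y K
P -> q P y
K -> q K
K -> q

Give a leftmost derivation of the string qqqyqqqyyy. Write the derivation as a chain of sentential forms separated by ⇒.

P ⇒ qPy   [P -> q P y]
qPy ⇒ qqPyy   [P -> q P y]
qqPyy ⇒ qqqPyyy   [P -> q P y]
qqqPyyy ⇒ qqqyKyyy   [P -> y K]
qqqyKyyy ⇒ qqqyqKyyy   [K -> q K]
qqqyqKyyy ⇒ qqqyqqKyyy   [K -> q K]
qqqyqqKyyy ⇒ qqqyqqqyyy   [K -> q]

P⇒qPy⇒qqPyy⇒qqqPyyy⇒qqqyKyyy⇒qqqyqKyyy⇒qqqyqqKyyy⇒qqqyqqqyyy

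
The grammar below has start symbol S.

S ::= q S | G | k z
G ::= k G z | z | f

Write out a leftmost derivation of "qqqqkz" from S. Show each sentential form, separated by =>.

S => qS   [S ::= q S]
qS => qqS   [S ::= q S]
qqS => qqqS   [S ::= q S]
qqqS => qqqqS   [S ::= q S]
qqqqS => qqqqkz   [S ::= k z]

S => qS => qqS => qqqS => qqqqS => qqqqkz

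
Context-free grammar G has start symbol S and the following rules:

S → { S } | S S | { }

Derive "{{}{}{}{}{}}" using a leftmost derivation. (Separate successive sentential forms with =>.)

S => {S}   [S → { S }]
{S} => {SS}   [S → S S]
{SS} => {SSS}   [S → S S]
{SSS} => {SSSS}   [S → S S]
{SSSS} => {SSSSS}   [S → S S]
{SSSSS} => {{}SSSS}   [S → { }]
{{}SSSS} => {{}{}SSS}   [S → { }]
{{}{}SSS} => {{}{}{}SS}   [S → { }]
{{}{}{}SS} => {{}{}{}{}S}   [S → { }]
{{}{}{}{}S} => {{}{}{}{}{}}   [S → { }]

S=>{S}=>{SS}=>{SSS}=>{SSSS}=>{SSSSS}=>{{}SSSS}=>{{}{}SSS}=>{{}{}{}SS}=>{{}{}{}{}S}=>{{}{}{}{}{}}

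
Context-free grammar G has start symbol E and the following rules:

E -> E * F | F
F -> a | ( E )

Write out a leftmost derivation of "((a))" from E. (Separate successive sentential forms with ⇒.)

E ⇒ F   [E -> F]
F ⇒ (E)   [F -> ( E )]
(E) ⇒ (F)   [E -> F]
(F) ⇒ ((E))   [F -> ( E )]
((E)) ⇒ ((F))   [E -> F]
((F)) ⇒ ((a))   [F -> a]

E ⇒ F ⇒ (E) ⇒ (F) ⇒ ((E)) ⇒ ((F)) ⇒ ((a))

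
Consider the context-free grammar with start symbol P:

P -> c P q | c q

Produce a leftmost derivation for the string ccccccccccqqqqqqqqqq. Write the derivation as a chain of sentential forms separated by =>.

P => cPq   [P -> c P q]
cPq => ccPqq   [P -> c P q]
ccPqq => cccPqqq   [P -> c P q]
cccPqqq => ccccPqqqq   [P -> c P q]
ccccPqqqq => cccccPqqqqq   [P -> c P q]
cccccPqqqqq => ccccccPqqqqqq   [P -> c P q]
ccccccPqqqqqq => cccccccPqqqqqqq   [P -> c P q]
cccccccPqqqqqqq => ccccccccPqqqqqqqq   [P -> c P q]
ccccccccPqqqqqqqq => cccccccccPqqqqqqqqq   [P -> c P q]
cccccccccPqqqqqqqqq => ccccccccccqqqqqqqqqq   [P -> c q]

P=>cPq=>ccPqq=>cccPqqq=>ccccPqqqq=>cccccPqqqqq=>ccccccPqqqqqq=>cccccccPqqqqqqq=>ccccccccPqqqqqqqq=>cccccccccPqqqqqqqqq=>ccccccccccqqqqqqqqqq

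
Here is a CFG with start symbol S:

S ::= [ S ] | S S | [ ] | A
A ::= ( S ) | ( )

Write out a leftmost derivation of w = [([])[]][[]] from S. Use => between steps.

S => SS   [S ::= S S]
SS => [S]S   [S ::= [ S ]]
[S]S => [SS]S   [S ::= S S]
[SS]S => [AS]S   [S ::= A]
[AS]S => [(S)S]S   [A ::= ( S )]
[(S)S]S => [([])S]S   [S ::= [ ]]
[([])S]S => [([])[]]S   [S ::= [ ]]
[([])[]]S => [([])[]][S]   [S ::= [ S ]]
[([])[]][S] => [([])[]][[]]   [S ::= [ ]]

S => SS => [S]S => [SS]S => [AS]S => [(S)S]S => [([])S]S => [([])[]]S => [([])[]][S] => [([])[]][[]]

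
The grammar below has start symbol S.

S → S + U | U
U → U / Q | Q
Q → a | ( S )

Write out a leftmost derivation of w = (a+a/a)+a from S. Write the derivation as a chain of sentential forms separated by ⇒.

S ⇒ S+U   [S → S + U]
S+U ⇒ U+U   [S → U]
U+U ⇒ Q+U   [U → Q]
Q+U ⇒ (S)+U   [Q → ( S )]
(S)+U ⇒ (S+U)+U   [S → S + U]
(S+U)+U ⇒ (U+U)+U   [S → U]
(U+U)+U ⇒ (Q+U)+U   [U → Q]
(Q+U)+U ⇒ (a+U)+U   [Q → a]
(a+U)+U ⇒ (a+U/Q)+U   [U → U / Q]
(a+U/Q)+U ⇒ (a+Q/Q)+U   [U → Q]
(a+Q/Q)+U ⇒ (a+a/Q)+U   [Q → a]
(a+a/Q)+U ⇒ (a+a/a)+U   [Q → a]
(a+a/a)+U ⇒ (a+a/a)+Q   [U → Q]
(a+a/a)+Q ⇒ (a+a/a)+a   [Q → a]

S ⇒ S+U ⇒ U+U ⇒ Q+U ⇒ (S)+U ⇒ (S+U)+U ⇒ (U+U)+U ⇒ (Q+U)+U ⇒ (a+U)+U ⇒ (a+U/Q)+U ⇒ (a+Q/Q)+U ⇒ (a+a/Q)+U ⇒ (a+a/a)+U ⇒ (a+a/a)+Q ⇒ (a+a/a)+a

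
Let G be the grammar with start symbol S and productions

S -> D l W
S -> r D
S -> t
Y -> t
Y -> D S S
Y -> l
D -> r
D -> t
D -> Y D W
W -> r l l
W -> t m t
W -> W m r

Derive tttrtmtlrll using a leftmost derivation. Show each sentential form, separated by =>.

S => DlW   [S -> D l W]
DlW => YDWlW   [D -> Y D W]
YDWlW => DSSDWlW   [Y -> D S S]
DSSDWlW => tSSDWlW   [D -> t]
tSSDWlW => ttSDWlW   [S -> t]
ttSDWlW => tttDWlW   [S -> t]
tttDWlW => tttrWlW   [D -> r]
tttrWlW => tttrtmtlW   [W -> t m t]
tttrtmtlW => tttrtmtlrll   [W -> r l l]

S => DlW => YDWlW => DSSDWlW => tSSDWlW => ttSDWlW => tttDWlW => tttrWlW => tttrtmtlW => tttrtmtlrll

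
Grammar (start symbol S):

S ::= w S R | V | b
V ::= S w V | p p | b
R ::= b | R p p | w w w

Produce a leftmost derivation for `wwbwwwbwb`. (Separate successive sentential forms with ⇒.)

S ⇒ V ⇒ SwV ⇒ wSRwV ⇒ wwSRRwV ⇒ wwVRRwV ⇒ wwbRRwV ⇒ wwbwwwRwV ⇒ wwbwwwbwV ⇒ wwbwwwbwb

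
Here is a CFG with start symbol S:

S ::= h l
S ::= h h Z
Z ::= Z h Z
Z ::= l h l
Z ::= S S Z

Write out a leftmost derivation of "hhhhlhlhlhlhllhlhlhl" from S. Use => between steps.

S => hhZ   [S ::= h h Z]
hhZ => hhZhZ   [Z ::= Z h Z]
hhZhZ => hhSSZhZ   [Z ::= S S Z]
hhSSZhZ => hhhhZSZhZ   [S ::= h h Z]
hhhhZSZhZ => hhhhZhZSZhZ   [Z ::= Z h Z]
hhhhZhZSZhZ => hhhhlhlhZSZhZ   [Z ::= l h l]
hhhhlhlhZSZhZ => hhhhlhlhlhlSZhZ   [Z ::= l h l]
hhhhlhlhlhlSZhZ => hhhhlhlhlhlhlZhZ   [S ::= h l]
hhhhlhlhlhlhlZhZ => hhhhlhlhlhlhllhlhZ   [Z ::= l h l]
hhhhlhlhlhlhllhlhZ => hhhhlhlhlhlhllhlhlhl   [Z ::= l h l]

S => hhZ => hhZhZ => hhSSZhZ => hhhhZSZhZ => hhhhZhZSZhZ => hhhhlhlhZSZhZ => hhhhlhlhlhlSZhZ => hhhhlhlhlhlhlZhZ => hhhhlhlhlhlhllhlhZ => hhhhlhlhlhlhllhlhlhl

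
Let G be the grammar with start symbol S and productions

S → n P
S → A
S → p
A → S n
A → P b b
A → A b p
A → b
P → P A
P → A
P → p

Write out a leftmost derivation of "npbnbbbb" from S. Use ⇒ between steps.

S⇒A⇒Pbb⇒PAbb⇒PAAbb⇒AAAbb⇒SnAAbb⇒nPnAAbb⇒nPAnAAbb⇒npAnAAbb⇒npbnAAbb⇒npbnbAbb⇒npbnbbbb

S ⇒ A   [S → A]
A ⇒ Pbb   [A → P b b]
Pbb ⇒ PAbb   [P → P A]
PAbb ⇒ PAAbb   [P → P A]
PAAbb ⇒ AAAbb   [P → A]
AAAbb ⇒ SnAAbb   [A → S n]
SnAAbb ⇒ nPnAAbb   [S → n P]
nPnAAbb ⇒ nPAnAAbb   [P → P A]
nPAnAAbb ⇒ npAnAAbb   [P → p]
npAnAAbb ⇒ npbnAAbb   [A → b]
npbnAAbb ⇒ npbnbAbb   [A → b]
npbnbAbb ⇒ npbnbbbb   [A → b]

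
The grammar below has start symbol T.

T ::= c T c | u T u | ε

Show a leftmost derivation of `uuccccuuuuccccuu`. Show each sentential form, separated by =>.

T=>uTu=>uuTuu=>uucTcuu=>uuccTccuu=>uucccTcccuu=>uuccccTccccuu=>uuccccuTuccccuu=>uuccccuuTuuccccuu=>uuccccuuuuccccuu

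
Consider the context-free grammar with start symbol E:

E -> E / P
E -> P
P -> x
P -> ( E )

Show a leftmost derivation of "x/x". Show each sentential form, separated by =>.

E => E/P => P/P => x/P => x/x

E => E/P   [E -> E / P]
E/P => P/P   [E -> P]
P/P => x/P   [P -> x]
x/P => x/x   [P -> x]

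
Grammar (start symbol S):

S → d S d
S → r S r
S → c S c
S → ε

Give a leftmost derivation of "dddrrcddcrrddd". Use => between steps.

S => dSd => ddSdd => dddSddd => dddrSrddd => dddrrSrrddd => dddrrcScrrddd => dddrrcdSdcrrddd => dddrrcddcrrddd

S => dSd   [S → d S d]
dSd => ddSdd   [S → d S d]
ddSdd => dddSddd   [S → d S d]
dddSddd => dddrSrddd   [S → r S r]
dddrSrddd => dddrrSrrddd   [S → r S r]
dddrrSrrddd => dddrrcScrrddd   [S → c S c]
dddrrcScrrddd => dddrrcdSdcrrddd   [S → d S d]
dddrrcdSdcrrddd => dddrrcddcrrddd   [S → ε]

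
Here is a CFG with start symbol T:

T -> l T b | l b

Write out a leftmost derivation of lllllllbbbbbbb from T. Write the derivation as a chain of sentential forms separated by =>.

T => lTb => llTbb => lllTbbb => llllTbbbb => lllllTbbbbb => llllllTbbbbbb => lllllllbbbbbbb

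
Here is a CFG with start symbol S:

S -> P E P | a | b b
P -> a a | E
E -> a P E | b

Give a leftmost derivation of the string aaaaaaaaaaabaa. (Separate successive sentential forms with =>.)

S=>PEP=>aaEP=>aaaPEP=>aaaaaEP=>aaaaaaPEP=>aaaaaaaaEP=>aaaaaaaaaPEP=>aaaaaaaaaaaEP=>aaaaaaaaaaabP=>aaaaaaaaaaabaa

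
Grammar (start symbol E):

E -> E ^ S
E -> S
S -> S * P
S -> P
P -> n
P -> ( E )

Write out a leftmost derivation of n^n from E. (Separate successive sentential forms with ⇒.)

E ⇒ E^S   [E -> E ^ S]
E^S ⇒ S^S   [E -> S]
S^S ⇒ P^S   [S -> P]
P^S ⇒ n^S   [P -> n]
n^S ⇒ n^P   [S -> P]
n^P ⇒ n^n   [P -> n]

E ⇒ E^S ⇒ S^S ⇒ P^S ⇒ n^S ⇒ n^P ⇒ n^n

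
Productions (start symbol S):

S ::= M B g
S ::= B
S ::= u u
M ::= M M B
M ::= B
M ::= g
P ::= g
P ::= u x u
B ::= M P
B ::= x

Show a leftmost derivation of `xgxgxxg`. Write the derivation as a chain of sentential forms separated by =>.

S => MBg   [S ::= M B g]
MBg => MMBBg   [M ::= M M B]
MMBBg => MMBMBBg   [M ::= M M B]
MMBMBBg => BMBMBBg   [M ::= B]
BMBMBBg => xMBMBBg   [B ::= x]
xMBMBBg => xgBMBBg   [M ::= g]
xgBMBBg => xgxMBBg   [B ::= x]
xgxMBBg => xgxgBBg   [M ::= g]
xgxgBBg => xgxgxBg   [B ::= x]
xgxgxBg => xgxgxxg   [B ::= x]

S=>MBg=>MMBBg=>MMBMBBg=>BMBMBBg=>xMBMBBg=>xgBMBBg=>xgxMBBg=>xgxgBBg=>xgxgxBg=>xgxgxxg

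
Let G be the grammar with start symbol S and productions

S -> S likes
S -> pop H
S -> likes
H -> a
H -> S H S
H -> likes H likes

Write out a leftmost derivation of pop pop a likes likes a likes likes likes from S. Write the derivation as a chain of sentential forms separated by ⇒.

S ⇒ pop H ⇒ pop S H S ⇒ pop pop H H S ⇒ pop pop a H S ⇒ pop pop a S H S S ⇒ pop pop a likes H S S ⇒ pop pop a likes likes H likes S S ⇒ pop pop a likes likes a likes S S ⇒ pop pop a likes likes a likes likes S ⇒ pop pop a likes likes a likes likes likes

S ⇒ pop H   [S -> pop H]
pop H ⇒ pop S H S   [H -> S H S]
pop S H S ⇒ pop pop H H S   [S -> pop H]
pop pop H H S ⇒ pop pop a H S   [H -> a]
pop pop a H S ⇒ pop pop a S H S S   [H -> S H S]
pop pop a S H S S ⇒ pop pop a likes H S S   [S -> likes]
pop pop a likes H S S ⇒ pop pop a likes likes H likes S S   [H -> likes H likes]
pop pop a likes likes H likes S S ⇒ pop pop a likes likes a likes S S   [H -> a]
pop pop a likes likes a likes S S ⇒ pop pop a likes likes a likes likes S   [S -> likes]
pop pop a likes likes a likes likes S ⇒ pop pop a likes likes a likes likes likes   [S -> likes]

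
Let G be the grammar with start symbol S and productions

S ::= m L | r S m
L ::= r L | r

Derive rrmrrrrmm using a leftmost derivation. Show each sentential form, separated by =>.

S=>rSm=>rrSmm=>rrmLmm=>rrmrLmm=>rrmrrLmm=>rrmrrrLmm=>rrmrrrrmm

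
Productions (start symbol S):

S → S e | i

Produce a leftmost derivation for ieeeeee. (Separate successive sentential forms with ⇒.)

S ⇒ Se   [S → S e]
Se ⇒ See   [S → S e]
See ⇒ Seee   [S → S e]
Seee ⇒ Seeee   [S → S e]
Seeee ⇒ Seeeee   [S → S e]
Seeeee ⇒ Seeeeee   [S → S e]
Seeeeee ⇒ ieeeeee   [S → i]

S⇒Se⇒See⇒Seee⇒Seeee⇒Seeeee⇒Seeeeee⇒ieeeeee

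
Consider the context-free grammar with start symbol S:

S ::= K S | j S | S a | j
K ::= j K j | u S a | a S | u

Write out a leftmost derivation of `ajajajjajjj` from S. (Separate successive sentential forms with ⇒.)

S⇒KS⇒aSS⇒aSaS⇒ajaS⇒ajaKS⇒ajajKjS⇒ajajaSjS⇒ajajajSjS⇒ajajajSajS⇒ajajajjajS⇒ajajajjajjS⇒ajajajjajjj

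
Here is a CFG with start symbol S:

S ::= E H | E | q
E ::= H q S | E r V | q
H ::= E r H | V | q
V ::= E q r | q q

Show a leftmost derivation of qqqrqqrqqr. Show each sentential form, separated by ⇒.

S ⇒ E   [S ::= E]
E ⇒ ErV   [E ::= E r V]
ErV ⇒ ErVrV   [E ::= E r V]
ErVrV ⇒ HqSrVrV   [E ::= H q S]
HqSrVrV ⇒ qqSrVrV   [H ::= q]
qqSrVrV ⇒ qqqrVrV   [S ::= q]
qqqrVrV ⇒ qqqrqqrV   [V ::= q q]
qqqrqqrV ⇒ qqqrqqrEqr   [V ::= E q r]
qqqrqqrEqr ⇒ qqqrqqrqqr   [E ::= q]

S⇒E⇒ErV⇒ErVrV⇒HqSrVrV⇒qqSrVrV⇒qqqrVrV⇒qqqrqqrV⇒qqqrqqrEqr⇒qqqrqqrqqr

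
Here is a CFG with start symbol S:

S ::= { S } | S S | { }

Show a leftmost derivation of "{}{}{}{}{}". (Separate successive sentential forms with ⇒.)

S⇒SS⇒SSS⇒SSSS⇒SSSSS⇒{}SSSS⇒{}{}SSS⇒{}{}{}SS⇒{}{}{}{}S⇒{}{}{}{}{}

S ⇒ SS   [S ::= S S]
SS ⇒ SSS   [S ::= S S]
SSS ⇒ SSSS   [S ::= S S]
SSSS ⇒ SSSSS   [S ::= S S]
SSSSS ⇒ {}SSSS   [S ::= { }]
{}SSSS ⇒ {}{}SSS   [S ::= { }]
{}{}SSS ⇒ {}{}{}SS   [S ::= { }]
{}{}{}SS ⇒ {}{}{}{}S   [S ::= { }]
{}{}{}{}S ⇒ {}{}{}{}{}   [S ::= { }]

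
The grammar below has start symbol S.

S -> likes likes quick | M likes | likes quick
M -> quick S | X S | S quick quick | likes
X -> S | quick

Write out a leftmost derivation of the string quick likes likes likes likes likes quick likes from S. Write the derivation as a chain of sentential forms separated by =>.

S => M likes => X S likes => S S likes => M likes S likes => quick S likes S likes => quick M likes likes S likes => quick likes likes likes S likes => quick likes likes likes likes likes quick likes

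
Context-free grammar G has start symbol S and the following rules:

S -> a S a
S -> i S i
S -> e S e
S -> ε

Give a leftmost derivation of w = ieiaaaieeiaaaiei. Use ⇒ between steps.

S ⇒ iSi ⇒ ieSei ⇒ ieiSiei ⇒ ieiaSaiei ⇒ ieiaaSaaiei ⇒ ieiaaaSaaaiei ⇒ ieiaaaiSiaaaiei ⇒ ieiaaaieSeiaaaiei ⇒ ieiaaaieeiaaaiei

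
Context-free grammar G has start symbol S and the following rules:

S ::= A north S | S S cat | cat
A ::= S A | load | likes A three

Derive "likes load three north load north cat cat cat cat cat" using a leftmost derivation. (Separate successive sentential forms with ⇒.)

S ⇒ S S cat   [S ::= S S cat]
S S cat ⇒ A north S S cat   [S ::= A north S]
A north S S cat ⇒ likes A three north S S cat   [A ::= likes A three]
likes A three north S S cat ⇒ likes load three north S S cat   [A ::= load]
likes load three north S S cat ⇒ likes load three north S S cat S cat   [S ::= S S cat]
likes load three north S S cat S cat ⇒ likes load three north A north S S cat S cat   [S ::= A north S]
likes load three north A north S S cat S cat ⇒ likes load three north load north S S cat S cat   [A ::= load]
likes load three north load north S S cat S cat ⇒ likes load three north load north cat S cat S cat   [S ::= cat]
likes load three north load north cat S cat S cat ⇒ likes load three north load north cat cat cat S cat   [S ::= cat]
likes load three north load north cat cat cat S cat ⇒ likes load three north load north cat cat cat cat cat   [S ::= cat]

S ⇒ S S cat ⇒ A north S S cat ⇒ likes A three north S S cat ⇒ likes load three north S S cat ⇒ likes load three north S S cat S cat ⇒ likes load three north A north S S cat S cat ⇒ likes load three north load north S S cat S cat ⇒ likes load three north load north cat S cat S cat ⇒ likes load three north load north cat cat cat S cat ⇒ likes load three north load north cat cat cat cat cat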